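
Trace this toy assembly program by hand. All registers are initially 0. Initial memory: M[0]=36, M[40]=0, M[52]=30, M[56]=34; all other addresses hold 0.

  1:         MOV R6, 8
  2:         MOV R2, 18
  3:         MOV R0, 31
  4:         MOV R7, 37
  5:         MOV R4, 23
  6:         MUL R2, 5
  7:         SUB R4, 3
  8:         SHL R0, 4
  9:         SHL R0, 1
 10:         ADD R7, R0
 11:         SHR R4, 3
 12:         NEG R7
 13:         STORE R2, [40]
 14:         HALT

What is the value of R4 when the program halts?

MOV R6, 8 → R6=8
MOV R2, 18 → R2=18
MOV R0, 31 → R0=31
MOV R7, 37 → R7=37
MOV R4, 23 → R4=23
MUL R2, 5 → R2=18*5=90
SUB R4, 3 → R4=23-3=20
SHL R0, 4 → R0=31<<4=496
SHL R0, 1 → R0=496<<1=992
ADD R7, R0 → R7=37+992=1029
SHR R4, 3 → R4=20>>3=2
NEG R7 → R7=-(1029)=-1029
STORE R2, [40] → M[40]=90
halt.

2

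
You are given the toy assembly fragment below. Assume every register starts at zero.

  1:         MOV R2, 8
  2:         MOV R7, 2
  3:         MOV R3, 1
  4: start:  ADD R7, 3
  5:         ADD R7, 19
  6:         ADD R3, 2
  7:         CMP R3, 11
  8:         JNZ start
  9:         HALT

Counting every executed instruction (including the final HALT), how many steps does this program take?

after MOV R2, 8: R2=8
after MOV R7, 2: R7=2
after MOV R3, 1: R3=1
after ADD R7, 3: R7=2+3=5
after ADD R7, 19: R7=5+19=24
after ADD R3, 2: R3=1+2=3
CMP R3, 11  (cmp 3,11)
JNZ start: taken
after ADD R7, 3: R7=24+3=27
after ADD R7, 19: R7=27+19=46
after ADD R3, 2: R3=3+2=5
CMP R3, 11  (cmp 5,11)
JNZ start: taken
after ADD R7, 3: R7=46+3=49
after ADD R7, 19: R7=49+19=68
after ADD R3, 2: R3=5+2=7
CMP R3, 11  (cmp 7,11)
JNZ start: taken
after ADD R7, 3: R7=68+3=71
after ADD R7, 19: R7=71+19=90
after ADD R3, 2: R3=7+2=9
CMP R3, 11  (cmp 9,11)
JNZ start: taken
after ADD R7, 3: R7=90+3=93
after ADD R7, 19: R7=93+19=112
after ADD R3, 2: R3=9+2=11
CMP R3, 11  (cmp 11,11)
JNZ start: not taken
halt.
Total executed instructions: 29.

29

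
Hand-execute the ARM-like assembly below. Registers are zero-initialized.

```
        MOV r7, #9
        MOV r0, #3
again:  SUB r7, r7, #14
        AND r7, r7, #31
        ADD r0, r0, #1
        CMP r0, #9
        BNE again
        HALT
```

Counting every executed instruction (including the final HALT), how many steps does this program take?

33

after MOV r7, #9: r7=9
after MOV r0, #3: r0=3
after SUB r7, r7, #14: r7=9-14=-5
after AND r7, r7, #31: r7=(-5)&31=27
after ADD r0, r0, #1: r0=3+1=4
CMP r0, #9  (cmp 4,9)
BNE again: taken
after SUB r7, r7, #14: r7=27-14=13
after AND r7, r7, #31: r7=13&31=13
after ADD r0, r0, #1: r0=4+1=5
CMP r0, #9  (cmp 5,9)
BNE again: taken
after SUB r7, r7, #14: r7=13-14=-1
after AND r7, r7, #31: r7=(-1)&31=31
after ADD r0, r0, #1: r0=5+1=6
CMP r0, #9  (cmp 6,9)
BNE again: taken
after SUB r7, r7, #14: r7=31-14=17
after AND r7, r7, #31: r7=17&31=17
after ADD r0, r0, #1: r0=6+1=7
CMP r0, #9  (cmp 7,9)
BNE again: taken
after SUB r7, r7, #14: r7=17-14=3
after AND r7, r7, #31: r7=3&31=3
after ADD r0, r0, #1: r0=7+1=8
CMP r0, #9  (cmp 8,9)
BNE again: taken
after SUB r7, r7, #14: r7=3-14=-11
after AND r7, r7, #31: r7=(-11)&31=21
after ADD r0, r0, #1: r0=8+1=9
CMP r0, #9  (cmp 9,9)
BNE again: not taken
halt.
Total executed instructions: 33.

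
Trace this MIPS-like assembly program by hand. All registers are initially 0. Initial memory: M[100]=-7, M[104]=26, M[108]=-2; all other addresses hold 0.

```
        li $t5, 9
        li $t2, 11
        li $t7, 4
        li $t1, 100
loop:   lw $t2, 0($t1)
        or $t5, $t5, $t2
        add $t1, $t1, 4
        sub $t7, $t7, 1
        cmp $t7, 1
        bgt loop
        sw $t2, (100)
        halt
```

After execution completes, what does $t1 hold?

li $t5, 9 → $t5=9
li $t2, 11 → $t2=11
li $t7, 4 → $t7=4
li $t1, 100 → $t1=100
lw $t2, 0($t1) → $t2=M[100]=-7
or $t5, $t5, $t2 → $t5=9|(-7)=-7
add $t1, $t1, 4 → $t1=100+4=104
sub $t7, $t7, 1 → $t7=4-1=3
cmp $t7, 1  (cmp 3,1)
bgt loop: taken
lw $t2, 0($t1) → $t2=M[104]=26
or $t5, $t5, $t2 → $t5=(-7)|26=-5
add $t1, $t1, 4 → $t1=104+4=108
sub $t7, $t7, 1 → $t7=3-1=2
cmp $t7, 1  (cmp 2,1)
bgt loop: taken
lw $t2, 0($t1) → $t2=M[108]=-2
or $t5, $t5, $t2 → $t5=(-5)|(-2)=-1
add $t1, $t1, 4 → $t1=108+4=112
sub $t7, $t7, 1 → $t7=2-1=1
cmp $t7, 1  (cmp 1,1)
bgt loop: not taken
sw $t2, (100) → M[100]=-2
halt.

112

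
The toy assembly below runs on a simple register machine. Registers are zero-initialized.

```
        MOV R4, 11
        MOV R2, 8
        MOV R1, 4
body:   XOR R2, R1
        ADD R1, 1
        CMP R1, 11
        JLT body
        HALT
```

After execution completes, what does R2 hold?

3

R4=11
R2=8
R1=4
R2=8^4=12
R1=4+1=5
CMP R1, 11  (cmp 5,11)
JLT body: taken
R2=12^5=9
R1=5+1=6
CMP R1, 11  (cmp 6,11)
JLT body: taken
R2=9^6=15
R1=6+1=7
CMP R1, 11  (cmp 7,11)
JLT body: taken
R2=15^7=8
R1=7+1=8
CMP R1, 11  (cmp 8,11)
JLT body: taken
R2=8^8=0
R1=8+1=9
CMP R1, 11  (cmp 9,11)
JLT body: taken
R2=0^9=9
R1=9+1=10
CMP R1, 11  (cmp 10,11)
JLT body: taken
R2=9^10=3
R1=10+1=11
CMP R1, 11  (cmp 11,11)
JLT body: not taken
halt.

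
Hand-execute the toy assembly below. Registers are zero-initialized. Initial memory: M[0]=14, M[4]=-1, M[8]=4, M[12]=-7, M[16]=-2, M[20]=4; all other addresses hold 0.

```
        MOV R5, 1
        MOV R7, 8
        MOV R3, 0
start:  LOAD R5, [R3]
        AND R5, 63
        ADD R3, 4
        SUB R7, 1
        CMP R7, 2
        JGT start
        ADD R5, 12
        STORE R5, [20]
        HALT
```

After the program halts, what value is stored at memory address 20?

16

R5=1
R7=8
R3=0
R5=M[0]=14
R5=14&63=14
R3=0+4=4
R7=8-1=7
CMP R7, 2  (cmp 7,2)
JGT start: taken
R5=M[4]=-1
R5=(-1)&63=63
R3=4+4=8
R7=7-1=6
CMP R7, 2  (cmp 6,2)
JGT start: taken
R5=M[8]=4
R5=4&63=4
R3=8+4=12
R7=6-1=5
CMP R7, 2  (cmp 5,2)
JGT start: taken
R5=M[12]=-7
R5=(-7)&63=57
R3=12+4=16
R7=5-1=4
CMP R7, 2  (cmp 4,2)
JGT start: taken
R5=M[16]=-2
R5=(-2)&63=62
R3=16+4=20
R7=4-1=3
CMP R7, 2  (cmp 3,2)
JGT start: taken
R5=M[20]=4
R5=4&63=4
R3=20+4=24
R7=3-1=2
CMP R7, 2  (cmp 2,2)
JGT start: not taken
R5=4+12=16
STORE R5, [20] → M[20]=16
halt.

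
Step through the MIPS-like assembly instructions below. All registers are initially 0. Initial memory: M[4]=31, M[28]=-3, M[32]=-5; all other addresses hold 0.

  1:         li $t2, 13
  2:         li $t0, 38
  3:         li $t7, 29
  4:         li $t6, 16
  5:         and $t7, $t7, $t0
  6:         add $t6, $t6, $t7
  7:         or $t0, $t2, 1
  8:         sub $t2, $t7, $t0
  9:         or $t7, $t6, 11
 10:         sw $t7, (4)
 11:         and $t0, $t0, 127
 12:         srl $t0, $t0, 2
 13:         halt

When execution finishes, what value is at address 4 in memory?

31

after li $t2, 13: $t2=13
after li $t0, 38: $t0=38
after li $t7, 29: $t7=29
after li $t6, 16: $t6=16
after and $t7, $t7, $t0: $t7=29&38=4
after add $t6, $t6, $t7: $t6=16+4=20
after or $t0, $t2, 1: $t0=13|1=13
after sub $t2, $t7, $t0: $t2=4-13=-9
after or $t7, $t6, 11: $t7=20|11=31
sw $t7, (4) → M[4]=31
after and $t0, $t0, 127: $t0=13&127=13
after srl $t0, $t0, 2: $t0=13>>2=3
halt.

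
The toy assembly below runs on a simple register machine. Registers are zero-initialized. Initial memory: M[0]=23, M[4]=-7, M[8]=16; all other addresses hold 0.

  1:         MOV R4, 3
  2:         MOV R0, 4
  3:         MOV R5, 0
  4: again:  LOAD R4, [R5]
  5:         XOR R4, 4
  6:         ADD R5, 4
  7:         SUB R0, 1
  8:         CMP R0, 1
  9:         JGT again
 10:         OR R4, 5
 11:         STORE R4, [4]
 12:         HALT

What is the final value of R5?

R4=3
R0=4
R5=0
R4=M[0]=23
R4=23^4=19
R5=0+4=4
R0=4-1=3
CMP R0, 1  (cmp 3,1)
JGT again: taken
R4=M[4]=-7
R4=(-7)^4=-3
R5=4+4=8
R0=3-1=2
CMP R0, 1  (cmp 2,1)
JGT again: taken
R4=M[8]=16
R4=16^4=20
R5=8+4=12
R0=2-1=1
CMP R0, 1  (cmp 1,1)
JGT again: not taken
R4=20|5=21
STORE R4, [4] → M[4]=21
halt.

12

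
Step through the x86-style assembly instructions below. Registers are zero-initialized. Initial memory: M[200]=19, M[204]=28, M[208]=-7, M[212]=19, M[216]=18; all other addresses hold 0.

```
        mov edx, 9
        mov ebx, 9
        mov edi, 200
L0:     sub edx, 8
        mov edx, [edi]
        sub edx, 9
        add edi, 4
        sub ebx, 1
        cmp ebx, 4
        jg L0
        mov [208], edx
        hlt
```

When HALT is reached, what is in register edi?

220

edx=9
ebx=9
edi=200
edx=9-8=1
edx=M[200]=19
edx=19-9=10
edi=200+4=204
ebx=9-1=8
cmp ebx, 4  (cmp 8,4)
jg L0: taken
edx=10-8=2
edx=M[204]=28
edx=28-9=19
edi=204+4=208
ebx=8-1=7
cmp ebx, 4  (cmp 7,4)
jg L0: taken
edx=19-8=11
edx=M[208]=-7
edx=(-7)-9=-16
edi=208+4=212
ebx=7-1=6
cmp ebx, 4  (cmp 6,4)
jg L0: taken
edx=(-16)-8=-24
edx=M[212]=19
edx=19-9=10
edi=212+4=216
ebx=6-1=5
cmp ebx, 4  (cmp 5,4)
jg L0: taken
edx=10-8=2
edx=M[216]=18
edx=18-9=9
edi=216+4=220
ebx=5-1=4
cmp ebx, 4  (cmp 4,4)
jg L0: not taken
mov [208], edx → M[208]=9
halt.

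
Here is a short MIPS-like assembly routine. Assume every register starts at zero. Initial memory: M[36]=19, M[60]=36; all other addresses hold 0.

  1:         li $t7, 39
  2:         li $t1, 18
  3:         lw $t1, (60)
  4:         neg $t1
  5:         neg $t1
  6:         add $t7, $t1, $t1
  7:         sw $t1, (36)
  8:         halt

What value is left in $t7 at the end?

72

li $t7, 39 → $t7=39
li $t1, 18 → $t1=18
lw $t1, (60) → $t1=M[60]=36
neg $t1 → $t1=-(36)=-36
neg $t1 → $t1=-(-36)=36
add $t7, $t1, $t1 → $t7=36+36=72
sw $t1, (36) → M[36]=36
halt.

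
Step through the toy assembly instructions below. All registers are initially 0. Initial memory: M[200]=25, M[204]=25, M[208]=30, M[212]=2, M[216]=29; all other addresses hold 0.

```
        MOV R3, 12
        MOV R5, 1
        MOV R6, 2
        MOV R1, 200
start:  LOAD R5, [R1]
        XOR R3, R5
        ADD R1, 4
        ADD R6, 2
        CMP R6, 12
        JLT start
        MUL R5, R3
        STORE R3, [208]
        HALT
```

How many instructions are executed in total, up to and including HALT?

37

after MOV R3, 12: R3=12
after MOV R5, 1: R5=1
after MOV R6, 2: R6=2
after MOV R1, 200: R1=200
after LOAD R5, [R1]: R5=M[200]=25
after XOR R3, R5: R3=12^25=21
after ADD R1, 4: R1=200+4=204
after ADD R6, 2: R6=2+2=4
CMP R6, 12  (cmp 4,12)
JLT start: taken
after LOAD R5, [R1]: R5=M[204]=25
after XOR R3, R5: R3=21^25=12
after ADD R1, 4: R1=204+4=208
after ADD R6, 2: R6=4+2=6
CMP R6, 12  (cmp 6,12)
JLT start: taken
after LOAD R5, [R1]: R5=M[208]=30
after XOR R3, R5: R3=12^30=18
after ADD R1, 4: R1=208+4=212
after ADD R6, 2: R6=6+2=8
CMP R6, 12  (cmp 8,12)
JLT start: taken
after LOAD R5, [R1]: R5=M[212]=2
after XOR R3, R5: R3=18^2=16
after ADD R1, 4: R1=212+4=216
after ADD R6, 2: R6=8+2=10
CMP R6, 12  (cmp 10,12)
JLT start: taken
after LOAD R5, [R1]: R5=M[216]=29
after XOR R3, R5: R3=16^29=13
after ADD R1, 4: R1=216+4=220
after ADD R6, 2: R6=10+2=12
CMP R6, 12  (cmp 12,12)
JLT start: not taken
after MUL R5, R3: R5=29*13=377
STORE R3, [208] → M[208]=13
halt.
Total executed instructions: 37.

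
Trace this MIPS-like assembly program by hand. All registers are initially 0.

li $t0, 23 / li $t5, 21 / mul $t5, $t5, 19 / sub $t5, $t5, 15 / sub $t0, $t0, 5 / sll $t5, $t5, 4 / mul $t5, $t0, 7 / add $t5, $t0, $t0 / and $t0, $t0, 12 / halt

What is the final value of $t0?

0

$t0=23
$t5=21
$t5=21*19=399
$t5=399-15=384
$t0=23-5=18
$t5=384<<4=6144
$t5=18*7=126
$t5=18+18=36
$t0=18&12=0
halt.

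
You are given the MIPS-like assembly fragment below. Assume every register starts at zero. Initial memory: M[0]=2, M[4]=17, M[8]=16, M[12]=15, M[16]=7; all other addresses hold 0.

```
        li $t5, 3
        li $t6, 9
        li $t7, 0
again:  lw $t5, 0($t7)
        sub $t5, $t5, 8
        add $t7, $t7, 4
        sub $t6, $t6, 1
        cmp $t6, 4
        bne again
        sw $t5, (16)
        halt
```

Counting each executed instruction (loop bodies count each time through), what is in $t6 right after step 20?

6

li $t5, 3 → $t5=3
li $t6, 9 → $t6=9
li $t7, 0 → $t7=0
lw $t5, 0($t7) → $t5=M[0]=2
sub $t5, $t5, 8 → $t5=2-8=-6
add $t7, $t7, 4 → $t7=0+4=4
sub $t6, $t6, 1 → $t6=9-1=8
cmp $t6, 4  (cmp 8,4)
bne again: taken
lw $t5, 0($t7) → $t5=M[4]=17
sub $t5, $t5, 8 → $t5=17-8=9
add $t7, $t7, 4 → $t7=4+4=8
sub $t6, $t6, 1 → $t6=8-1=7
cmp $t6, 4  (cmp 7,4)
bne again: taken
lw $t5, 0($t7) → $t5=M[8]=16
sub $t5, $t5, 8 → $t5=16-8=8
add $t7, $t7, 4 → $t7=8+4=12
sub $t6, $t6, 1 → $t6=7-1=6
cmp $t6, 4  (cmp 6,4)
After step 20: $t6 = 6.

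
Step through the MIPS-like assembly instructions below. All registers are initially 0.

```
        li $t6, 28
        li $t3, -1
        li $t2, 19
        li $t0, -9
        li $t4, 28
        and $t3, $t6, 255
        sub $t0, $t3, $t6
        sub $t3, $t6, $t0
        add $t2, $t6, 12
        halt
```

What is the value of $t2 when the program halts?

after li $t6, 28: $t6=28
after li $t3, -1: $t3=-1
after li $t2, 19: $t2=19
after li $t0, -9: $t0=-9
after li $t4, 28: $t4=28
after and $t3, $t6, 255: $t3=28&255=28
after sub $t0, $t3, $t6: $t0=28-28=0
after sub $t3, $t6, $t0: $t3=28-0=28
after add $t2, $t6, 12: $t2=28+12=40
halt.

40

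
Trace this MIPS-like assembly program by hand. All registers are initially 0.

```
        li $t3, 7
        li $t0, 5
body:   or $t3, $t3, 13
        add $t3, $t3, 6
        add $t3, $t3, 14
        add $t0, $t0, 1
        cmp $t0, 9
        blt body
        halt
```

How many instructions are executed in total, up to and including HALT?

27

$t3=7
$t0=5
$t3=7|13=15
$t3=15+6=21
$t3=21+14=35
$t0=5+1=6
cmp $t0, 9  (cmp 6,9)
blt body: taken
$t3=35|13=47
$t3=47+6=53
$t3=53+14=67
$t0=6+1=7
cmp $t0, 9  (cmp 7,9)
blt body: taken
$t3=67|13=79
$t3=79+6=85
$t3=85+14=99
$t0=7+1=8
cmp $t0, 9  (cmp 8,9)
blt body: taken
$t3=99|13=111
$t3=111+6=117
$t3=117+14=131
$t0=8+1=9
cmp $t0, 9  (cmp 9,9)
blt body: not taken
halt.
Total executed instructions: 27.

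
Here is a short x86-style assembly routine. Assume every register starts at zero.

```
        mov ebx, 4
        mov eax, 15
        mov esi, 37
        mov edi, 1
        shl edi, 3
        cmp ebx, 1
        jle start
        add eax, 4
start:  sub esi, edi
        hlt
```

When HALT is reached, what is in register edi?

ebx=4
eax=15
esi=37
edi=1
edi=1<<3=8
cmp ebx, 1  (cmp 4,1)
jle start: not taken
eax=15+4=19
esi=37-8=29
halt.

8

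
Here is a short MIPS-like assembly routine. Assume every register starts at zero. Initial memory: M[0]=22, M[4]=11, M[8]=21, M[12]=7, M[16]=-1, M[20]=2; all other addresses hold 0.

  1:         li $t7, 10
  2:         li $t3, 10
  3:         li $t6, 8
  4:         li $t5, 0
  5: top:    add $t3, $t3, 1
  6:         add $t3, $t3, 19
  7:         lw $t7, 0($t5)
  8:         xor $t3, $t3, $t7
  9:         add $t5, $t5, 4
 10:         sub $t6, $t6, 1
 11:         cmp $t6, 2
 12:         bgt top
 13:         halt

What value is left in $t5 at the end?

24

li $t7, 10 → $t7=10
li $t3, 10 → $t3=10
li $t6, 8 → $t6=8
li $t5, 0 → $t5=0
add $t3, $t3, 1 → $t3=10+1=11
add $t3, $t3, 19 → $t3=11+19=30
lw $t7, 0($t5) → $t7=M[0]=22
xor $t3, $t3, $t7 → $t3=30^22=8
add $t5, $t5, 4 → $t5=0+4=4
sub $t6, $t6, 1 → $t6=8-1=7
cmp $t6, 2  (cmp 7,2)
bgt top: taken
add $t3, $t3, 1 → $t3=8+1=9
add $t3, $t3, 19 → $t3=9+19=28
lw $t7, 0($t5) → $t7=M[4]=11
xor $t3, $t3, $t7 → $t3=28^11=23
add $t5, $t5, 4 → $t5=4+4=8
sub $t6, $t6, 1 → $t6=7-1=6
cmp $t6, 2  (cmp 6,2)
bgt top: taken
add $t3, $t3, 1 → $t3=23+1=24
add $t3, $t3, 19 → $t3=24+19=43
lw $t7, 0($t5) → $t7=M[8]=21
xor $t3, $t3, $t7 → $t3=43^21=62
add $t5, $t5, 4 → $t5=8+4=12
sub $t6, $t6, 1 → $t6=6-1=5
cmp $t6, 2  (cmp 5,2)
bgt top: taken
add $t3, $t3, 1 → $t3=62+1=63
add $t3, $t3, 19 → $t3=63+19=82
lw $t7, 0($t5) → $t7=M[12]=7
xor $t3, $t3, $t7 → $t3=82^7=85
add $t5, $t5, 4 → $t5=12+4=16
sub $t6, $t6, 1 → $t6=5-1=4
cmp $t6, 2  (cmp 4,2)
bgt top: taken
add $t3, $t3, 1 → $t3=85+1=86
add $t3, $t3, 19 → $t3=86+19=105
lw $t7, 0($t5) → $t7=M[16]=-1
xor $t3, $t3, $t7 → $t3=105^(-1)=-106
add $t5, $t5, 4 → $t5=16+4=20
sub $t6, $t6, 1 → $t6=4-1=3
cmp $t6, 2  (cmp 3,2)
bgt top: taken
add $t3, $t3, 1 → $t3=(-106)+1=-105
add $t3, $t3, 19 → $t3=(-105)+19=-86
lw $t7, 0($t5) → $t7=M[20]=2
xor $t3, $t3, $t7 → $t3=(-86)^2=-88
add $t5, $t5, 4 → $t5=20+4=24
sub $t6, $t6, 1 → $t6=3-1=2
cmp $t6, 2  (cmp 2,2)
bgt top: not taken
halt.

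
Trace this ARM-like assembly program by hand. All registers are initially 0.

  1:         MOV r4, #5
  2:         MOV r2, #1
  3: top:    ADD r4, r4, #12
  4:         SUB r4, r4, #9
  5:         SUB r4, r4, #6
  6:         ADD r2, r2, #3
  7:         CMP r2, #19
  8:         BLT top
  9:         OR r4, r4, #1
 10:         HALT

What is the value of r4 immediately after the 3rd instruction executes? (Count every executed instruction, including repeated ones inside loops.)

after MOV r4, #5: r4=5
after MOV r2, #1: r2=1
after ADD r4, r4, #12: r4=5+12=17
After step 3: r4 = 17.

17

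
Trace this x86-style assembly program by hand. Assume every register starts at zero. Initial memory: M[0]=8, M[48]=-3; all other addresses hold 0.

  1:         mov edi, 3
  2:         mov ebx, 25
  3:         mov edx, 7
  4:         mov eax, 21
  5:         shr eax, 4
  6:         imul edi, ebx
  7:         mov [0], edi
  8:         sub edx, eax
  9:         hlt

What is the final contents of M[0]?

mov edi, 3 → edi=3
mov ebx, 25 → ebx=25
mov edx, 7 → edx=7
mov eax, 21 → eax=21
shr eax, 4 → eax=21>>4=1
imul edi, ebx → edi=3*25=75
mov [0], edi → M[0]=75
sub edx, eax → edx=7-1=6
halt.

75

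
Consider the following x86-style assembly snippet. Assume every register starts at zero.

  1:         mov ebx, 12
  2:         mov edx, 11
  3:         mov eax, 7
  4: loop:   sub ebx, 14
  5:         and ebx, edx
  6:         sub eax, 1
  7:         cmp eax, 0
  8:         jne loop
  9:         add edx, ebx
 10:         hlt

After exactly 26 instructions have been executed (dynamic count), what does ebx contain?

10

after mov ebx, 12: ebx=12
after mov edx, 11: edx=11
after mov eax, 7: eax=7
after sub ebx, 14: ebx=12-14=-2
after and ebx, edx: ebx=(-2)&11=10
after sub eax, 1: eax=7-1=6
cmp eax, 0  (cmp 6,0)
jne loop: taken
after sub ebx, 14: ebx=10-14=-4
after and ebx, edx: ebx=(-4)&11=8
after sub eax, 1: eax=6-1=5
cmp eax, 0  (cmp 5,0)
jne loop: taken
after sub ebx, 14: ebx=8-14=-6
after and ebx, edx: ebx=(-6)&11=10
after sub eax, 1: eax=5-1=4
cmp eax, 0  (cmp 4,0)
jne loop: taken
after sub ebx, 14: ebx=10-14=-4
after and ebx, edx: ebx=(-4)&11=8
after sub eax, 1: eax=4-1=3
cmp eax, 0  (cmp 3,0)
jne loop: taken
after sub ebx, 14: ebx=8-14=-6
after and ebx, edx: ebx=(-6)&11=10
after sub eax, 1: eax=3-1=2
After step 26: ebx = 10.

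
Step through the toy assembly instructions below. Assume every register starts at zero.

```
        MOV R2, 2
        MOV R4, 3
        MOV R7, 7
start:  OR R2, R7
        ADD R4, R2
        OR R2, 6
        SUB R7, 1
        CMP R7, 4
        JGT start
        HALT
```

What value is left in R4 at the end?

24

after MOV R2, 2: R2=2
after MOV R4, 3: R4=3
after MOV R7, 7: R7=7
after OR R2, R7: R2=2|7=7
after ADD R4, R2: R4=3+7=10
after OR R2, 6: R2=7|6=7
after SUB R7, 1: R7=7-1=6
CMP R7, 4  (cmp 6,4)
JGT start: taken
after OR R2, R7: R2=7|6=7
after ADD R4, R2: R4=10+7=17
after OR R2, 6: R2=7|6=7
after SUB R7, 1: R7=6-1=5
CMP R7, 4  (cmp 5,4)
JGT start: taken
after OR R2, R7: R2=7|5=7
after ADD R4, R2: R4=17+7=24
after OR R2, 6: R2=7|6=7
after SUB R7, 1: R7=5-1=4
CMP R7, 4  (cmp 4,4)
JGT start: not taken
halt.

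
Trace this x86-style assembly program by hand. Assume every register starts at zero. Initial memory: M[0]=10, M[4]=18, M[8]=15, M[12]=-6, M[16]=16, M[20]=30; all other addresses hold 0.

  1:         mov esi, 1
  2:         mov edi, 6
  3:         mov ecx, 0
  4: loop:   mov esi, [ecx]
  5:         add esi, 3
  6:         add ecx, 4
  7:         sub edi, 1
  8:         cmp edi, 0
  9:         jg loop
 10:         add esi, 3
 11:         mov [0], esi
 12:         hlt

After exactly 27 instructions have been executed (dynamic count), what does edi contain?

2

esi=1
edi=6
ecx=0
esi=M[0]=10
esi=10+3=13
ecx=0+4=4
edi=6-1=5
cmp edi, 0  (cmp 5,0)
jg loop: taken
esi=M[4]=18
esi=18+3=21
ecx=4+4=8
edi=5-1=4
cmp edi, 0  (cmp 4,0)
jg loop: taken
esi=M[8]=15
esi=15+3=18
ecx=8+4=12
edi=4-1=3
cmp edi, 0  (cmp 3,0)
jg loop: taken
esi=M[12]=-6
esi=(-6)+3=-3
ecx=12+4=16
edi=3-1=2
cmp edi, 0  (cmp 2,0)
jg loop: taken
After step 27: edi = 2.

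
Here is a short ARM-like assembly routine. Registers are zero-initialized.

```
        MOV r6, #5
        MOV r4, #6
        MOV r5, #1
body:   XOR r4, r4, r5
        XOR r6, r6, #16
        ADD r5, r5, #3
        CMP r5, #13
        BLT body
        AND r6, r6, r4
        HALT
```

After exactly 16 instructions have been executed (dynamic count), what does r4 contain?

r6=5
r4=6
r5=1
r4=6^1=7
r6=5^16=21
r5=1+3=4
CMP r5, #13  (cmp 4,13)
BLT body: taken
r4=7^4=3
r6=21^16=5
r5=4+3=7
CMP r5, #13  (cmp 7,13)
BLT body: taken
r4=3^7=4
r6=5^16=21
r5=7+3=10
After step 16: r4 = 4.

4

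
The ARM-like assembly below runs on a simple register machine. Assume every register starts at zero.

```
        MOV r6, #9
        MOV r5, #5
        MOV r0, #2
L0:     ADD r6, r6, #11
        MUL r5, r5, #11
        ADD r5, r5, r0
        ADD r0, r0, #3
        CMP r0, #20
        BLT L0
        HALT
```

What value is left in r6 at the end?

75

after MOV r6, #9: r6=9
after MOV r5, #5: r5=5
after MOV r0, #2: r0=2
after ADD r6, r6, #11: r6=9+11=20
after MUL r5, r5, #11: r5=5*11=55
after ADD r5, r5, r0: r5=55+2=57
after ADD r0, r0, #3: r0=2+3=5
CMP r0, #20  (cmp 5,20)
BLT L0: taken
after ADD r6, r6, #11: r6=20+11=31
after MUL r5, r5, #11: r5=57*11=627
after ADD r5, r5, r0: r5=627+5=632
after ADD r0, r0, #3: r0=5+3=8
CMP r0, #20  (cmp 8,20)
BLT L0: taken
after ADD r6, r6, #11: r6=31+11=42
after MUL r5, r5, #11: r5=632*11=6952
after ADD r5, r5, r0: r5=6952+8=6960
after ADD r0, r0, #3: r0=8+3=11
CMP r0, #20  (cmp 11,20)
BLT L0: taken
after ADD r6, r6, #11: r6=42+11=53
after MUL r5, r5, #11: r5=6960*11=76560
after ADD r5, r5, r0: r5=76560+11=76571
after ADD r0, r0, #3: r0=11+3=14
CMP r0, #20  (cmp 14,20)
BLT L0: taken
after ADD r6, r6, #11: r6=53+11=64
after MUL r5, r5, #11: r5=76571*11=842281
after ADD r5, r5, r0: r5=842281+14=842295
after ADD r0, r0, #3: r0=14+3=17
CMP r0, #20  (cmp 17,20)
BLT L0: taken
after ADD r6, r6, #11: r6=64+11=75
after MUL r5, r5, #11: r5=842295*11=9265245
after ADD r5, r5, r0: r5=9265245+17=9265262
after ADD r0, r0, #3: r0=17+3=20
CMP r0, #20  (cmp 20,20)
BLT L0: not taken
halt.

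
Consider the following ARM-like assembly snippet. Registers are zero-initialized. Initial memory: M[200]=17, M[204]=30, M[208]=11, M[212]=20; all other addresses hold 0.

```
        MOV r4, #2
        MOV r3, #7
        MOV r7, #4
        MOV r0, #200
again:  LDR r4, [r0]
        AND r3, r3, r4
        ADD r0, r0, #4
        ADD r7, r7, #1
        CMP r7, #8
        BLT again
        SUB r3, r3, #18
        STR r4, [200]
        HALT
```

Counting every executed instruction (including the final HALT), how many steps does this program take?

r4=2
r3=7
r7=4
r0=200
r4=M[200]=17
r3=7&17=1
r0=200+4=204
r7=4+1=5
CMP r7, #8  (cmp 5,8)
BLT again: taken
r4=M[204]=30
r3=1&30=0
r0=204+4=208
r7=5+1=6
CMP r7, #8  (cmp 6,8)
BLT again: taken
r4=M[208]=11
r3=0&11=0
r0=208+4=212
r7=6+1=7
CMP r7, #8  (cmp 7,8)
BLT again: taken
r4=M[212]=20
r3=0&20=0
r0=212+4=216
r7=7+1=8
CMP r7, #8  (cmp 8,8)
BLT again: not taken
r3=0-18=-18
STR r4, [200] → M[200]=20
halt.
Total executed instructions: 31.

31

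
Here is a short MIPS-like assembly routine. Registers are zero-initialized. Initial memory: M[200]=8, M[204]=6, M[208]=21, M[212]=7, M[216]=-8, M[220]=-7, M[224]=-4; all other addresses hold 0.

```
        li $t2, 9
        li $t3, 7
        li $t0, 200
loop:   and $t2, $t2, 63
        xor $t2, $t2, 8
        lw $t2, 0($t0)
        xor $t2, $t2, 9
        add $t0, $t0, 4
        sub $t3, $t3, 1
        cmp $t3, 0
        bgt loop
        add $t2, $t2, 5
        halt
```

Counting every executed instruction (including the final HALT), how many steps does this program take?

li $t2, 9 → $t2=9
li $t3, 7 → $t3=7
li $t0, 200 → $t0=200
and $t2, $t2, 63 → $t2=9&63=9
xor $t2, $t2, 8 → $t2=9^8=1
lw $t2, 0($t0) → $t2=M[200]=8
xor $t2, $t2, 9 → $t2=8^9=1
add $t0, $t0, 4 → $t0=200+4=204
sub $t3, $t3, 1 → $t3=7-1=6
cmp $t3, 0  (cmp 6,0)
bgt loop: taken
and $t2, $t2, 63 → $t2=1&63=1
xor $t2, $t2, 8 → $t2=1^8=9
lw $t2, 0($t0) → $t2=M[204]=6
xor $t2, $t2, 9 → $t2=6^9=15
add $t0, $t0, 4 → $t0=204+4=208
sub $t3, $t3, 1 → $t3=6-1=5
cmp $t3, 0  (cmp 5,0)
bgt loop: taken
and $t2, $t2, 63 → $t2=15&63=15
xor $t2, $t2, 8 → $t2=15^8=7
lw $t2, 0($t0) → $t2=M[208]=21
xor $t2, $t2, 9 → $t2=21^9=28
add $t0, $t0, 4 → $t0=208+4=212
sub $t3, $t3, 1 → $t3=5-1=4
cmp $t3, 0  (cmp 4,0)
bgt loop: taken
and $t2, $t2, 63 → $t2=28&63=28
xor $t2, $t2, 8 → $t2=28^8=20
lw $t2, 0($t0) → $t2=M[212]=7
xor $t2, $t2, 9 → $t2=7^9=14
add $t0, $t0, 4 → $t0=212+4=216
sub $t3, $t3, 1 → $t3=4-1=3
cmp $t3, 0  (cmp 3,0)
bgt loop: taken
and $t2, $t2, 63 → $t2=14&63=14
xor $t2, $t2, 8 → $t2=14^8=6
lw $t2, 0($t0) → $t2=M[216]=-8
xor $t2, $t2, 9 → $t2=(-8)^9=-15
add $t0, $t0, 4 → $t0=216+4=220
sub $t3, $t3, 1 → $t3=3-1=2
cmp $t3, 0  (cmp 2,0)
bgt loop: taken
and $t2, $t2, 63 → $t2=(-15)&63=49
xor $t2, $t2, 8 → $t2=49^8=57
lw $t2, 0($t0) → $t2=M[220]=-7
xor $t2, $t2, 9 → $t2=(-7)^9=-16
add $t0, $t0, 4 → $t0=220+4=224
sub $t3, $t3, 1 → $t3=2-1=1
cmp $t3, 0  (cmp 1,0)
bgt loop: taken
and $t2, $t2, 63 → $t2=(-16)&63=48
xor $t2, $t2, 8 → $t2=48^8=56
lw $t2, 0($t0) → $t2=M[224]=-4
xor $t2, $t2, 9 → $t2=(-4)^9=-11
add $t0, $t0, 4 → $t0=224+4=228
sub $t3, $t3, 1 → $t3=1-1=0
cmp $t3, 0  (cmp 0,0)
bgt loop: not taken
add $t2, $t2, 5 → $t2=(-11)+5=-6
halt.
Total executed instructions: 61.

61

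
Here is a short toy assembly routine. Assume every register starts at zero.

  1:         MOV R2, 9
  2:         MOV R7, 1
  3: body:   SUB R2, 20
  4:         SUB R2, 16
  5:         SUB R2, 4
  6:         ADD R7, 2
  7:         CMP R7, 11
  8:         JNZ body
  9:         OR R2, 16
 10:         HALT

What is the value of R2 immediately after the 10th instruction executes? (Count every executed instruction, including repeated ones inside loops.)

-67

MOV R2, 9 → R2=9
MOV R7, 1 → R7=1
SUB R2, 20 → R2=9-20=-11
SUB R2, 16 → R2=(-11)-16=-27
SUB R2, 4 → R2=(-27)-4=-31
ADD R7, 2 → R7=1+2=3
CMP R7, 11  (cmp 3,11)
JNZ body: taken
SUB R2, 20 → R2=(-31)-20=-51
SUB R2, 16 → R2=(-51)-16=-67
After step 10: R2 = -67.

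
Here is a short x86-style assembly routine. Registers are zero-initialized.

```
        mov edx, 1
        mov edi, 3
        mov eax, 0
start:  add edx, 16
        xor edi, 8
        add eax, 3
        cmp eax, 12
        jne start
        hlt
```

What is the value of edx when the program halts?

65

after mov edx, 1: edx=1
after mov edi, 3: edi=3
after mov eax, 0: eax=0
after add edx, 16: edx=1+16=17
after xor edi, 8: edi=3^8=11
after add eax, 3: eax=0+3=3
cmp eax, 12  (cmp 3,12)
jne start: taken
after add edx, 16: edx=17+16=33
after xor edi, 8: edi=11^8=3
after add eax, 3: eax=3+3=6
cmp eax, 12  (cmp 6,12)
jne start: taken
after add edx, 16: edx=33+16=49
after xor edi, 8: edi=3^8=11
after add eax, 3: eax=6+3=9
cmp eax, 12  (cmp 9,12)
jne start: taken
after add edx, 16: edx=49+16=65
after xor edi, 8: edi=11^8=3
after add eax, 3: eax=9+3=12
cmp eax, 12  (cmp 12,12)
jne start: not taken
halt.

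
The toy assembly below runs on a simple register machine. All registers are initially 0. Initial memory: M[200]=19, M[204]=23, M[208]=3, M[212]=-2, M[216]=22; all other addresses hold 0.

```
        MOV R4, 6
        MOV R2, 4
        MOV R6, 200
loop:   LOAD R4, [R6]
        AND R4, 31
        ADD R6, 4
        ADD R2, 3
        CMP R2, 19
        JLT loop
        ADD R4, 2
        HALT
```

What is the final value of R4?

MOV R4, 6 → R4=6
MOV R2, 4 → R2=4
MOV R6, 200 → R6=200
LOAD R4, [R6] → R4=M[200]=19
AND R4, 31 → R4=19&31=19
ADD R6, 4 → R6=200+4=204
ADD R2, 3 → R2=4+3=7
CMP R2, 19  (cmp 7,19)
JLT loop: taken
LOAD R4, [R6] → R4=M[204]=23
AND R4, 31 → R4=23&31=23
ADD R6, 4 → R6=204+4=208
ADD R2, 3 → R2=7+3=10
CMP R2, 19  (cmp 10,19)
JLT loop: taken
LOAD R4, [R6] → R4=M[208]=3
AND R4, 31 → R4=3&31=3
ADD R6, 4 → R6=208+4=212
ADD R2, 3 → R2=10+3=13
CMP R2, 19  (cmp 13,19)
JLT loop: taken
LOAD R4, [R6] → R4=M[212]=-2
AND R4, 31 → R4=(-2)&31=30
ADD R6, 4 → R6=212+4=216
ADD R2, 3 → R2=13+3=16
CMP R2, 19  (cmp 16,19)
JLT loop: taken
LOAD R4, [R6] → R4=M[216]=22
AND R4, 31 → R4=22&31=22
ADD R6, 4 → R6=216+4=220
ADD R2, 3 → R2=16+3=19
CMP R2, 19  (cmp 19,19)
JLT loop: not taken
ADD R4, 2 → R4=22+2=24
halt.

24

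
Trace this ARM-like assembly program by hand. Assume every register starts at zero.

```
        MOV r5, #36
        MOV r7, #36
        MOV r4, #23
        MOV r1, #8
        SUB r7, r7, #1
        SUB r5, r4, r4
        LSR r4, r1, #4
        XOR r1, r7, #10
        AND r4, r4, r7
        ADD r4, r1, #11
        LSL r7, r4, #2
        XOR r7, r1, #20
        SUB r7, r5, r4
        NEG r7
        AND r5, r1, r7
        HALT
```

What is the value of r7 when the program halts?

52

MOV r5, #36 → r5=36
MOV r7, #36 → r7=36
MOV r4, #23 → r4=23
MOV r1, #8 → r1=8
SUB r7, r7, #1 → r7=36-1=35
SUB r5, r4, r4 → r5=23-23=0
LSR r4, r1, #4 → r4=8>>4=0
XOR r1, r7, #10 → r1=35^10=41
AND r4, r4, r7 → r4=0&35=0
ADD r4, r1, #11 → r4=41+11=52
LSL r7, r4, #2 → r7=52<<2=208
XOR r7, r1, #20 → r7=41^20=61
SUB r7, r5, r4 → r7=0-52=-52
NEG r7 → r7=-(-52)=52
AND r5, r1, r7 → r5=41&52=32
halt.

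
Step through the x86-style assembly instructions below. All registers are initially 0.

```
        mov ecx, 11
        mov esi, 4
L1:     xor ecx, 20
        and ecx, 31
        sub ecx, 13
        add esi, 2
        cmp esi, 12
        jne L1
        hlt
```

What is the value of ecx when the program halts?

ecx=11
esi=4
ecx=11^20=31
ecx=31&31=31
ecx=31-13=18
esi=4+2=6
cmp esi, 12  (cmp 6,12)
jne L1: taken
ecx=18^20=6
ecx=6&31=6
ecx=6-13=-7
esi=6+2=8
cmp esi, 12  (cmp 8,12)
jne L1: taken
ecx=(-7)^20=-19
ecx=(-19)&31=13
ecx=13-13=0
esi=8+2=10
cmp esi, 12  (cmp 10,12)
jne L1: taken
ecx=0^20=20
ecx=20&31=20
ecx=20-13=7
esi=10+2=12
cmp esi, 12  (cmp 12,12)
jne L1: not taken
halt.

7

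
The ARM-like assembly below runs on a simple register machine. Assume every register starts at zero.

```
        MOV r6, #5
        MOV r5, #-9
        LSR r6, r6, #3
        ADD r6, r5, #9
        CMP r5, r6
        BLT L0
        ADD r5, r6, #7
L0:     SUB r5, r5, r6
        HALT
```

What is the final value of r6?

0

after MOV r6, #5: r6=5
after MOV r5, #-9: r5=-9
after LSR r6, r6, #3: r6=5>>3=0
after ADD r6, r5, #9: r6=(-9)+9=0
CMP r5, r6  (cmp -9,0)
BLT L0: taken
after SUB r5, r5, r6: r5=(-9)-0=-9
halt.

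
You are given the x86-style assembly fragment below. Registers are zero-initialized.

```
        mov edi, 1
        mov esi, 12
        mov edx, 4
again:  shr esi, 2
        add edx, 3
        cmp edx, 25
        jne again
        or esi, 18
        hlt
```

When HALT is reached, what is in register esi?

18

after mov edi, 1: edi=1
after mov esi, 12: esi=12
after mov edx, 4: edx=4
after shr esi, 2: esi=12>>2=3
after add edx, 3: edx=4+3=7
cmp edx, 25  (cmp 7,25)
jne again: taken
after shr esi, 2: esi=3>>2=0
after add edx, 3: edx=7+3=10
cmp edx, 25  (cmp 10,25)
jne again: taken
after shr esi, 2: esi=0>>2=0
after add edx, 3: edx=10+3=13
cmp edx, 25  (cmp 13,25)
jne again: taken
after shr esi, 2: esi=0>>2=0
after add edx, 3: edx=13+3=16
cmp edx, 25  (cmp 16,25)
jne again: taken
after shr esi, 2: esi=0>>2=0
after add edx, 3: edx=16+3=19
cmp edx, 25  (cmp 19,25)
jne again: taken
after shr esi, 2: esi=0>>2=0
after add edx, 3: edx=19+3=22
cmp edx, 25  (cmp 22,25)
jne again: taken
after shr esi, 2: esi=0>>2=0
after add edx, 3: edx=22+3=25
cmp edx, 25  (cmp 25,25)
jne again: not taken
after or esi, 18: esi=0|18=18
halt.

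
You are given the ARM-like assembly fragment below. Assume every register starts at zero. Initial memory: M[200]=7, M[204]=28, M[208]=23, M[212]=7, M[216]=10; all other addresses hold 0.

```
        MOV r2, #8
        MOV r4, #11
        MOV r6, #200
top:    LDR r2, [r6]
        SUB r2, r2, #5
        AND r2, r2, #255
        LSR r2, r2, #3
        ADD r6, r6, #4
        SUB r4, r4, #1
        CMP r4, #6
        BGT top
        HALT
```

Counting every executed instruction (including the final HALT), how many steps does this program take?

MOV r2, #8 → r2=8
MOV r4, #11 → r4=11
MOV r6, #200 → r6=200
LDR r2, [r6] → r2=M[200]=7
SUB r2, r2, #5 → r2=7-5=2
AND r2, r2, #255 → r2=2&255=2
LSR r2, r2, #3 → r2=2>>3=0
ADD r6, r6, #4 → r6=200+4=204
SUB r4, r4, #1 → r4=11-1=10
CMP r4, #6  (cmp 10,6)
BGT top: taken
LDR r2, [r6] → r2=M[204]=28
SUB r2, r2, #5 → r2=28-5=23
AND r2, r2, #255 → r2=23&255=23
LSR r2, r2, #3 → r2=23>>3=2
ADD r6, r6, #4 → r6=204+4=208
SUB r4, r4, #1 → r4=10-1=9
CMP r4, #6  (cmp 9,6)
BGT top: taken
LDR r2, [r6] → r2=M[208]=23
SUB r2, r2, #5 → r2=23-5=18
AND r2, r2, #255 → r2=18&255=18
LSR r2, r2, #3 → r2=18>>3=2
ADD r6, r6, #4 → r6=208+4=212
SUB r4, r4, #1 → r4=9-1=8
CMP r4, #6  (cmp 8,6)
BGT top: taken
LDR r2, [r6] → r2=M[212]=7
SUB r2, r2, #5 → r2=7-5=2
AND r2, r2, #255 → r2=2&255=2
LSR r2, r2, #3 → r2=2>>3=0
ADD r6, r6, #4 → r6=212+4=216
SUB r4, r4, #1 → r4=8-1=7
CMP r4, #6  (cmp 7,6)
BGT top: taken
LDR r2, [r6] → r2=M[216]=10
SUB r2, r2, #5 → r2=10-5=5
AND r2, r2, #255 → r2=5&255=5
LSR r2, r2, #3 → r2=5>>3=0
ADD r6, r6, #4 → r6=216+4=220
SUB r4, r4, #1 → r4=7-1=6
CMP r4, #6  (cmp 6,6)
BGT top: not taken
halt.
Total executed instructions: 44.

44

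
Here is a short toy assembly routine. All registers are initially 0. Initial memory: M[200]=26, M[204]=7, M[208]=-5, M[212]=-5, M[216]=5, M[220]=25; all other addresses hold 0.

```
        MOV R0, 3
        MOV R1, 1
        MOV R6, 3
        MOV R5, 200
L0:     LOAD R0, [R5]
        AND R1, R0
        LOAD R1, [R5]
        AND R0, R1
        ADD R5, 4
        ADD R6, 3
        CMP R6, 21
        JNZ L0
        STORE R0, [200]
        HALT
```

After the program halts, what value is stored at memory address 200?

25

R0=3
R1=1
R6=3
R5=200
R0=M[200]=26
R1=1&26=0
R1=M[200]=26
R0=26&26=26
R5=200+4=204
R6=3+3=6
CMP R6, 21  (cmp 6,21)
JNZ L0: taken
R0=M[204]=7
R1=26&7=2
R1=M[204]=7
R0=7&7=7
R5=204+4=208
R6=6+3=9
CMP R6, 21  (cmp 9,21)
JNZ L0: taken
R0=M[208]=-5
R1=7&(-5)=3
R1=M[208]=-5
R0=(-5)&(-5)=-5
R5=208+4=212
R6=9+3=12
CMP R6, 21  (cmp 12,21)
JNZ L0: taken
R0=M[212]=-5
R1=(-5)&(-5)=-5
R1=M[212]=-5
R0=(-5)&(-5)=-5
R5=212+4=216
R6=12+3=15
CMP R6, 21  (cmp 15,21)
JNZ L0: taken
R0=M[216]=5
R1=(-5)&5=1
R1=M[216]=5
R0=5&5=5
R5=216+4=220
R6=15+3=18
CMP R6, 21  (cmp 18,21)
JNZ L0: taken
R0=M[220]=25
R1=5&25=1
R1=M[220]=25
R0=25&25=25
R5=220+4=224
R6=18+3=21
CMP R6, 21  (cmp 21,21)
JNZ L0: not taken
STORE R0, [200] → M[200]=25
halt.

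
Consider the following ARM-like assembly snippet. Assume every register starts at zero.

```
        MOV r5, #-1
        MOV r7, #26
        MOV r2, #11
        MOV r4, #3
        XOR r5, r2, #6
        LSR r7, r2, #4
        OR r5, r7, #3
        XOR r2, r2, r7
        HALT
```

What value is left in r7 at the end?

after MOV r5, #-1: r5=-1
after MOV r7, #26: r7=26
after MOV r2, #11: r2=11
after MOV r4, #3: r4=3
after XOR r5, r2, #6: r5=11^6=13
after LSR r7, r2, #4: r7=11>>4=0
after OR r5, r7, #3: r5=0|3=3
after XOR r2, r2, r7: r2=11^0=11
halt.

0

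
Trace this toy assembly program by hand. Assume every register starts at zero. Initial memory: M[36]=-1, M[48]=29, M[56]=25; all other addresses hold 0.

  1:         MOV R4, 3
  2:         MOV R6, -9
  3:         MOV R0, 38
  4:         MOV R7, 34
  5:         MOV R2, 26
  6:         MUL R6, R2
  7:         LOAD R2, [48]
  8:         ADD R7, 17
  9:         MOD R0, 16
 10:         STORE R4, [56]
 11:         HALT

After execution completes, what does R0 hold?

6

R4=3
R6=-9
R0=38
R7=34
R2=26
R6=(-9)*26=-234
R2=M[48]=29
R7=34+17=51
R0=38%16=6
STORE R4, [56] → M[56]=3
halt.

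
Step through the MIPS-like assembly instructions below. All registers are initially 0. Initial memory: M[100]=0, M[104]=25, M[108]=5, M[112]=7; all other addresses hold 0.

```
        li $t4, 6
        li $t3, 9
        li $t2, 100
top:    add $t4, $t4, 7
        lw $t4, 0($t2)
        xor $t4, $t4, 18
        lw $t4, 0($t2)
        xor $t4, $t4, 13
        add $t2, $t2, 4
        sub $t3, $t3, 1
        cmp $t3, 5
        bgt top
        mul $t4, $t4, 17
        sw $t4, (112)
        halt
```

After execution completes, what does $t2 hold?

116

li $t4, 6 → $t4=6
li $t3, 9 → $t3=9
li $t2, 100 → $t2=100
add $t4, $t4, 7 → $t4=6+7=13
lw $t4, 0($t2) → $t4=M[100]=0
xor $t4, $t4, 18 → $t4=0^18=18
lw $t4, 0($t2) → $t4=M[100]=0
xor $t4, $t4, 13 → $t4=0^13=13
add $t2, $t2, 4 → $t2=100+4=104
sub $t3, $t3, 1 → $t3=9-1=8
cmp $t3, 5  (cmp 8,5)
bgt top: taken
add $t4, $t4, 7 → $t4=13+7=20
lw $t4, 0($t2) → $t4=M[104]=25
xor $t4, $t4, 18 → $t4=25^18=11
lw $t4, 0($t2) → $t4=M[104]=25
xor $t4, $t4, 13 → $t4=25^13=20
add $t2, $t2, 4 → $t2=104+4=108
sub $t3, $t3, 1 → $t3=8-1=7
cmp $t3, 5  (cmp 7,5)
bgt top: taken
add $t4, $t4, 7 → $t4=20+7=27
lw $t4, 0($t2) → $t4=M[108]=5
xor $t4, $t4, 18 → $t4=5^18=23
lw $t4, 0($t2) → $t4=M[108]=5
xor $t4, $t4, 13 → $t4=5^13=8
add $t2, $t2, 4 → $t2=108+4=112
sub $t3, $t3, 1 → $t3=7-1=6
cmp $t3, 5  (cmp 6,5)
bgt top: taken
add $t4, $t4, 7 → $t4=8+7=15
lw $t4, 0($t2) → $t4=M[112]=7
xor $t4, $t4, 18 → $t4=7^18=21
lw $t4, 0($t2) → $t4=M[112]=7
xor $t4, $t4, 13 → $t4=7^13=10
add $t2, $t2, 4 → $t2=112+4=116
sub $t3, $t3, 1 → $t3=6-1=5
cmp $t3, 5  (cmp 5,5)
bgt top: not taken
mul $t4, $t4, 17 → $t4=10*17=170
sw $t4, (112) → M[112]=170
halt.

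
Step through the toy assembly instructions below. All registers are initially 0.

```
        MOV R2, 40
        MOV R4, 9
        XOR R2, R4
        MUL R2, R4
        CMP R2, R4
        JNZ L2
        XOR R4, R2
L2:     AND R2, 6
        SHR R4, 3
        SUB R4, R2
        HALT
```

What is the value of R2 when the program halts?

after MOV R2, 40: R2=40
after MOV R4, 9: R4=9
after XOR R2, R4: R2=40^9=33
after MUL R2, R4: R2=33*9=297
CMP R2, R4  (cmp 297,9)
JNZ L2: taken
after AND R2, 6: R2=297&6=0
after SHR R4, 3: R4=9>>3=1
after SUB R4, R2: R4=1-0=1
halt.

0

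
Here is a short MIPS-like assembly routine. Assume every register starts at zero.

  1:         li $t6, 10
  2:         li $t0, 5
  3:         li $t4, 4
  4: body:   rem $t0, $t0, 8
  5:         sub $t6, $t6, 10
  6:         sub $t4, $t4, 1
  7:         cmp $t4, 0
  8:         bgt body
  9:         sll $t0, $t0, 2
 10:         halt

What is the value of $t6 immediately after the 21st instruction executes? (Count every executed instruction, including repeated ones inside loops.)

li $t6, 10 → $t6=10
li $t0, 5 → $t0=5
li $t4, 4 → $t4=4
rem $t0, $t0, 8 → $t0=5%8=5
sub $t6, $t6, 10 → $t6=10-10=0
sub $t4, $t4, 1 → $t4=4-1=3
cmp $t4, 0  (cmp 3,0)
bgt body: taken
rem $t0, $t0, 8 → $t0=5%8=5
sub $t6, $t6, 10 → $t6=0-10=-10
sub $t4, $t4, 1 → $t4=3-1=2
cmp $t4, 0  (cmp 2,0)
bgt body: taken
rem $t0, $t0, 8 → $t0=5%8=5
sub $t6, $t6, 10 → $t6=(-10)-10=-20
sub $t4, $t4, 1 → $t4=2-1=1
cmp $t4, 0  (cmp 1,0)
bgt body: taken
rem $t0, $t0, 8 → $t0=5%8=5
sub $t6, $t6, 10 → $t6=(-20)-10=-30
sub $t4, $t4, 1 → $t4=1-1=0
After step 21: $t6 = -30.

-30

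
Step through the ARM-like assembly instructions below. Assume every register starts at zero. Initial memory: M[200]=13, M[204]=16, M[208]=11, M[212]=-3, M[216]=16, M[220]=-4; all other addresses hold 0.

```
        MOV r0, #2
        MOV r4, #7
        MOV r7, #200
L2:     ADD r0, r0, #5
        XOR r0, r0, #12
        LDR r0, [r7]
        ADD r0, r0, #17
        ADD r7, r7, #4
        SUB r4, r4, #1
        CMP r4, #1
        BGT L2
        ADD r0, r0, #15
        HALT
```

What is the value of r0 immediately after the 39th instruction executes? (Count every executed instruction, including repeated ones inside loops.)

r0=2
r4=7
r7=200
r0=2+5=7
r0=7^12=11
r0=M[200]=13
r0=13+17=30
r7=200+4=204
r4=7-1=6
CMP r4, #1  (cmp 6,1)
BGT L2: taken
r0=30+5=35
r0=35^12=47
r0=M[204]=16
r0=16+17=33
r7=204+4=208
r4=6-1=5
CMP r4, #1  (cmp 5,1)
BGT L2: taken
r0=33+5=38
r0=38^12=42
r0=M[208]=11
r0=11+17=28
r7=208+4=212
r4=5-1=4
CMP r4, #1  (cmp 4,1)
BGT L2: taken
r0=28+5=33
r0=33^12=45
r0=M[212]=-3
r0=(-3)+17=14
r7=212+4=216
r4=4-1=3
CMP r4, #1  (cmp 3,1)
BGT L2: taken
r0=14+5=19
r0=19^12=31
r0=M[216]=16
r0=16+17=33
After step 39: r0 = 33.

33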